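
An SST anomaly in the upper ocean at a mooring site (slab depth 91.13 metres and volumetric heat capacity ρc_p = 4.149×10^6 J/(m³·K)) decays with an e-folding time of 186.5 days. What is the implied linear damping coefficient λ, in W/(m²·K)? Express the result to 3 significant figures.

23.5

Areal heat capacity C = ρc_p × D = 4.149×10^6 × 91.13 = 3.78×10^8 J m⁻² K⁻¹.
τ = 186.5 days = 1.61×10^7 s.
λ = C / τ = 3.78×10^8 / 1.61×10^7 = 23.5 W/(m²·K).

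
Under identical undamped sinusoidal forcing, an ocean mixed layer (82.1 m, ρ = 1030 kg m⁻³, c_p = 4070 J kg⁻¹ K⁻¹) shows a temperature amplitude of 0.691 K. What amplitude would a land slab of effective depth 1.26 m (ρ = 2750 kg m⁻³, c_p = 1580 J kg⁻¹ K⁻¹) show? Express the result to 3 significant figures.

43.4 K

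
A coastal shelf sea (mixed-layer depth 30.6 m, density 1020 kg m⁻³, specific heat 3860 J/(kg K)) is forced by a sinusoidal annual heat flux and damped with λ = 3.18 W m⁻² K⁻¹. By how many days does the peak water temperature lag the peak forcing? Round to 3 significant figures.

83.6 days

Areal heat capacity C = ρ c_p D = 1020 × 3860 × 30.6 = 1.20×10^8 J/(m²·K).
ω = 2π / 3.15×10^7 s = 1.99×10^-7 s⁻¹.
Phase lag φ = arctan(Cω/λ) = arctan(24.0/3.18) = 1.44 rad.
Time lag = φ / ω = 1.44 / 1.99×10^-7 = 7.22×10^6 s = 83.6 days.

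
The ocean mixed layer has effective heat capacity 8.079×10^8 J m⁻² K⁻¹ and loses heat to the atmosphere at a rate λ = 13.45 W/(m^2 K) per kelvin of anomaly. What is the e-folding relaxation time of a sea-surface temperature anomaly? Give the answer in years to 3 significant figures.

1.90 years

Areal heat capacity C = 8.079×10^8 J m⁻² K⁻¹ (given).
Relaxation time τ = C / λ = 8.08×10^8 / 13.45 = 6.01×10^7 s.
In years: 6.01×10^7 s / (3.156×10^7 s/year) = 1.90 years.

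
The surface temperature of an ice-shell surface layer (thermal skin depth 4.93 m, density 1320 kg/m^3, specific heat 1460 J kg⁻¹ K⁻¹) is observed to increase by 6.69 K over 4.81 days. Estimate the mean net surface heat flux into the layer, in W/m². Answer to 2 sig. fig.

Areal heat capacity C = ρ c_p D = 1320 × 1460 × 4.93 = 9.50×10^6 J m⁻² K⁻¹.
Required heat per unit area: Q = C ΔT = 9.50×10^6 × 6.69 = 6.36×10^7 J/m².
Flux F = Q / Δt = 6.36×10^7 / 4.16×10^5 s = 153 W/m².

150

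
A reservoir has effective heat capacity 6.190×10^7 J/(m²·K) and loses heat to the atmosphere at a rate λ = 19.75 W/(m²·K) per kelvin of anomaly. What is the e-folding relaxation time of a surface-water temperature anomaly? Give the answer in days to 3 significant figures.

Areal heat capacity C = 6.190×10^7 J/(m²·K) (given).
Relaxation time τ = C / λ = 6.19×10^7 / 19.75 = 3.13×10^6 s.
In days: 3.13×10^6 s / (86400 s/day) = 36.3 days.

36.3 days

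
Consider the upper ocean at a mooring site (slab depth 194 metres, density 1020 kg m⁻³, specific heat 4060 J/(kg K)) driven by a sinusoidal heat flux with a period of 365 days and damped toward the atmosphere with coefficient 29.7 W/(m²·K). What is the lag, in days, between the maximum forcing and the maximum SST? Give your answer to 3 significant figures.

80.6 days

Areal heat capacity C = ρ c_p D = 1020 × 4060 × 194 = 8.03×10^8 J/(m^2 K).
ω = 2π / 3.15×10^7 s = 1.99×10^-7 s⁻¹.
Phase lag φ = arctan(Cω/λ) = arctan(160/29.7) = 1.39 rad.
Time lag = φ / ω = 1.39 / 1.99×10^-7 = 6.96×10^6 s = 80.6 days.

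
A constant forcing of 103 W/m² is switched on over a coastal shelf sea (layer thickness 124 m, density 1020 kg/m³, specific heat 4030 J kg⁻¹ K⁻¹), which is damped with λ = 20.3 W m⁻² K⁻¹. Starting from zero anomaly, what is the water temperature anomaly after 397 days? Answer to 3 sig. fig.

3.78 K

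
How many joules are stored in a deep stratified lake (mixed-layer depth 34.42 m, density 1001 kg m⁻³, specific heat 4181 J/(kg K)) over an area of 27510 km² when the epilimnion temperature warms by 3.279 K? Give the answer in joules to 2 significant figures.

Areal heat capacity C = ρ c_p D = 1001 × 4181 × 34.42 = 1.44×10^8 J m⁻² K⁻¹.
Heat per unit area: q = C ΔT = 1.44×10^8 × 3.279 = 4.72×10^8 J/m².
Total heat: Q = q × A = 4.72×10^8 × (27510 × 10⁶ m²) = 1.30×10^19 J.

1.3×10^19 J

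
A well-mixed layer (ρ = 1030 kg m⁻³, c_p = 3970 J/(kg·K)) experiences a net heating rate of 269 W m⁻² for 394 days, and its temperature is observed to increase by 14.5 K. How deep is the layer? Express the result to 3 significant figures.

154 m

Heat input Q = F Δt = 269 × 3.40×10^7 s = 9.16×10^9 J/m².
Required areal heat capacity C = Q / ΔT = 6.32×10^8 J/(m²·K).
Depth D = C / (ρ c_p) = 6.32×10^8 / (1030 × 3970) = 154 m.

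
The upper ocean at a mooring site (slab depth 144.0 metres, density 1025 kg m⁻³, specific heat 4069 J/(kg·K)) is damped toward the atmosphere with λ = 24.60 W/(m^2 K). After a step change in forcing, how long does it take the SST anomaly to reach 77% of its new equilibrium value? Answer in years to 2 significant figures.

Areal heat capacity C = ρ c_p D = 1025 × 4069 × 144.0 = 6.01×10^8 J/(m^2 K).
τ = C / λ = 6.01×10^8 / 24.60 = 2.44×10^7 s.
Fraction reached: 1 − e^(−t/τ) = 0.77 ⇒ t = −τ ln(1 − 0.77) = τ × 1.47.
t = 3.59×10^7 s = 1.14 years.

1.1 years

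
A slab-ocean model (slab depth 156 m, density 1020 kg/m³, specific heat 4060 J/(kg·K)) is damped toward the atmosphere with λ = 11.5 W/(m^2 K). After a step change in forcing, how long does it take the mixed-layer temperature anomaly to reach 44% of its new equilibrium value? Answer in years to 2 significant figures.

Areal heat capacity C = ρ c_p D = 1020 × 4060 × 156 = 6.46×10^8 J m⁻² K⁻¹.
τ = C / λ = 6.46×10^8 / 11.5 = 5.62×10^7 s.
Fraction reached: 1 − e^(−t/τ) = 0.44 ⇒ t = −τ ln(1 − 0.44) = τ × 0.580.
t = 3.26×10^7 s = 1.03 years.

1.0 years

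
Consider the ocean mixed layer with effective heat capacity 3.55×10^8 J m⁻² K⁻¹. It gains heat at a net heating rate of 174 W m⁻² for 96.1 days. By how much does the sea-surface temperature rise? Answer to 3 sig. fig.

Areal heat capacity C = 3.55×10^8 J m⁻² K⁻¹ (given).
Net heat input Q = F Δt = 174 × (96.1 days × 86400 s/day) = 1.44×10^9 J/m².
ΔT = Q / C = 1.44×10^9 / 3.55×10^8 = 4.07 K.

4.07 K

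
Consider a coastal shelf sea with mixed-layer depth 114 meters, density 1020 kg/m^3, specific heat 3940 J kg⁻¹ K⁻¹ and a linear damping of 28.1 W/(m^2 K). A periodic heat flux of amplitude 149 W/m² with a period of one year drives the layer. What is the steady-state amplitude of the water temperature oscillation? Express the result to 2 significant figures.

1.6 K

Areal heat capacity C = ρ c_p D = 1020 × 3940 × 114 = 4.58×10^8 J m⁻² K⁻¹.
Angular frequency ω = 2π / T = 2π / 3.15×10^7 s = 1.99×10^-7 s⁻¹.
√((Cω)² + λ²) = √((91.3)² + 28.1²) = 95.5 W/(m²·K).
Amplitude A = F₀ / √((Cω)²+λ²) = 149 / 95.5 = 1.56 K.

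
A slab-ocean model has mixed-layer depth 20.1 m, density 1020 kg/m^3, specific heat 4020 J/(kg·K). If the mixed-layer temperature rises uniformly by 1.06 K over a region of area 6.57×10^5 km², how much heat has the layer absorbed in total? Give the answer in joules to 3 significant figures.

5.74×10^19 J

Areal heat capacity C = ρ c_p D = 1020 × 4020 × 20.1 = 8.24×10^7 J/(m^2 K).
Heat per unit area: q = C ΔT = 8.24×10^7 × 1.06 = 8.74×10^7 J/m².
Total heat: Q = q × A = 8.74×10^7 × (6.57×10^5 × 10⁶ m²) = 5.74×10^19 J.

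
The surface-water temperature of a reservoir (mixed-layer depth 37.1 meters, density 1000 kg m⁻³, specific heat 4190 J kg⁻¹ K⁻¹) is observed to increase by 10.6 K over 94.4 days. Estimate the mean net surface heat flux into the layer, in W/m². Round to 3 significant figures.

202

Areal heat capacity C = ρ c_p D = 1000 × 4190 × 37.1 = 1.55×10^8 J/(m²·K).
Required heat per unit area: Q = C ΔT = 1.55×10^8 × 10.6 = 1.65×10^9 J/m².
Flux F = Q / Δt = 1.65×10^9 / 8.16×10^6 s = 202 W/m².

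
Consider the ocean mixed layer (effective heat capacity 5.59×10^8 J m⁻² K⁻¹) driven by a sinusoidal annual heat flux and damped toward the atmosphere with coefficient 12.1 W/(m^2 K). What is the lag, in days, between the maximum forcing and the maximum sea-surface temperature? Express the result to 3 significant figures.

85.0 days

Areal heat capacity C = 5.59×10^8 J m⁻² K⁻¹ (given).
ω = 2π / 3.15×10^7 s = 1.99×10^-7 s⁻¹.
Phase lag φ = arctan(Cω/λ) = arctan(111/12.1) = 1.46 rad.
Time lag = φ / ω = 1.46 / 1.99×10^-7 = 7.34×10^6 s = 85.0 days.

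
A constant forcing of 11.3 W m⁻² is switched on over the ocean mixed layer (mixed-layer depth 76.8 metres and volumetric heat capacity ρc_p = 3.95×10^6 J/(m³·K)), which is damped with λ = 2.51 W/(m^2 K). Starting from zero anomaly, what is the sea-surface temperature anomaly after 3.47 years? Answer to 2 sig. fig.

Areal heat capacity C = ρc_p × D = 3.95×10^6 × 76.8 = 3.03×10^8 J/(m^2 K).
τ = C / λ = 3.03×10^8 / 2.51 = 1.21×10^8 s.
Equilibrium anomaly ΔT_eq = F / λ = 11.3 / 2.51 = 4.50 K.
t = 3.47 years = 1.10×10^8 s, so t/τ = 0.906.
ΔT(t) = ΔT_eq (1 − e^(−t/τ)) = 4.50 × (1 − e^−0.906) = 2.68 K.

2.7 K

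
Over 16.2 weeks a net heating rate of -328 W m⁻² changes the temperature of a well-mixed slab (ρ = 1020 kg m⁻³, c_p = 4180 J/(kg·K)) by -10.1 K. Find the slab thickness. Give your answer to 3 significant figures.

Heat input Q = F Δt = -328 × 9.80×10^6 s = -3.21×10^9 J/m².
Required areal heat capacity C = Q / ΔT = 3.18×10^8 J/(m²·K).
Depth D = C / (ρ c_p) = 3.18×10^8 / (1020 × 4180) = 74.6 m.

74.6 m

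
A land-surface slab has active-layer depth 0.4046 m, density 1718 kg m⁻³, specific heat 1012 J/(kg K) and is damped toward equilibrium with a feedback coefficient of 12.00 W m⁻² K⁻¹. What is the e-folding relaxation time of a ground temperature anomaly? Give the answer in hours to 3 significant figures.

Areal heat capacity C = ρ c_p D = 1718 × 1012 × 0.4046 = 7.03×10^5 J/(m²·K).
Relaxation time τ = C / λ = 7.03×10^5 / 12.00 = 58600 s.
In hours: 58600 s / (3600 s/hour) = 16.3 hours.

16.3 hours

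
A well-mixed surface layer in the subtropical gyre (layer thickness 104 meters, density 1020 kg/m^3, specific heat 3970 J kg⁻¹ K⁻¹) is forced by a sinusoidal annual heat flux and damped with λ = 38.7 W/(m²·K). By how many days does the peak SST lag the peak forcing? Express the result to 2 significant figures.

66 days

Areal heat capacity C = ρ c_p D = 1020 × 3970 × 104 = 4.21×10^8 J m⁻² K⁻¹.
ω = 2π / 3.15×10^7 s = 1.99×10^-7 s⁻¹.
Phase lag φ = arctan(Cω/λ) = arctan(83.9/38.7) = 1.14 rad.
Time lag = φ / ω = 1.14 / 1.99×10^-7 = 5.71×10^6 s = 66.1 days.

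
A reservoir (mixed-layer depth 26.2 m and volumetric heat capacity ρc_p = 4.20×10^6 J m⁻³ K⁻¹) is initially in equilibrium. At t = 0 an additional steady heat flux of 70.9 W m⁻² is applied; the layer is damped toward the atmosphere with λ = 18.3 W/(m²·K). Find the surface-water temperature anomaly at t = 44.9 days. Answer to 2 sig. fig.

Areal heat capacity C = ρc_p × D = 4.20×10^6 × 26.2 = 1.10×10^8 J/(m²·K).
τ = C / λ = 1.10×10^8 / 18.3 = 6.01×10^6 s.
Equilibrium anomaly ΔT_eq = F / λ = 70.9 / 18.3 = 3.87 K.
t = 44.9 days = 3.88×10^6 s, so t/τ = 0.645.
ΔT(t) = ΔT_eq (1 − e^(−t/τ)) = 3.87 × (1 − e^−0.645) = 1.84 K.

1.8 K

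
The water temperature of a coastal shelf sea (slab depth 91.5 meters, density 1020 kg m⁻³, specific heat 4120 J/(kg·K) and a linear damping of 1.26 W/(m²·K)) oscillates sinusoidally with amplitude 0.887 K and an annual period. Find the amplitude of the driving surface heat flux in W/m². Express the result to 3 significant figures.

Areal heat capacity C = ρ c_p D = 1020 × 4120 × 91.5 = 3.85×10^8 J/(m^2 K).
ω = 2π / 3.15×10^7 s = 1.99×10^-7 s⁻¹.
√((Cω)² + λ²) = √((76.6)² + 1.26²) = 76.6 W/(m²·K).
F₀ = A × √((Cω)²+λ²) = 0.887 × 76.6 = 68.0 W/m².

68.0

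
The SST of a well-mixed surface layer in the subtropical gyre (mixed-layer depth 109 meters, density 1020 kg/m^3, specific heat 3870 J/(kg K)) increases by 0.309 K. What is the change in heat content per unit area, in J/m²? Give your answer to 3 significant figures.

Areal heat capacity C = ρ c_p D = 1020 × 3870 × 109 = 4.30×10^8 J/(m^2 K).
ΔQ = C ΔT = 4.30×10^8 × 0.309 = 1.33×10^8 J/m².

1.33×10^8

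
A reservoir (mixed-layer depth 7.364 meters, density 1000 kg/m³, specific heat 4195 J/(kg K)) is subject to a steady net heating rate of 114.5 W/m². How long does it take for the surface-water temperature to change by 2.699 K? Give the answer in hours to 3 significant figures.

Areal heat capacity C = ρ c_p D = 1000 × 4195 × 7.364 = 3.09×10^7 J/(m^2 K).
Time required: Δt = C ΔT / F = 3.09×10^7 × 2.699 / 114.5 = 7.28×10^5 s.
In hours: 7.28×10^5 s / (3600 s/hour) = 202 hours.

202 hours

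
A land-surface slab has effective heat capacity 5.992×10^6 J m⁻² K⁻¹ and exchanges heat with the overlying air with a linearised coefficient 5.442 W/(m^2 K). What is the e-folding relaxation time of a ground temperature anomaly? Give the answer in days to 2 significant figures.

Areal heat capacity C = 5.992×10^6 J m⁻² K⁻¹ (given).
Relaxation time τ = C / λ = 5.99×10^6 / 5.442 = 1.10×10^6 s.
In days: 1.10×10^6 s / (86400 s/day) = 12.7 days.

13 days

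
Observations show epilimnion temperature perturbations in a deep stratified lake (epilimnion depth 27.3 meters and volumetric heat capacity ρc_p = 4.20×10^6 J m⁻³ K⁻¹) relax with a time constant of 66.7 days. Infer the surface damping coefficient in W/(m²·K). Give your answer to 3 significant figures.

Areal heat capacity C = ρc_p × D = 4.20×10^6 × 27.3 = 1.15×10^8 J/(m^2 K).
τ = 66.7 days = 5.76×10^6 s.
λ = C / τ = 1.15×10^8 / 5.76×10^6 = 19.9 W/(m²·K).

19.9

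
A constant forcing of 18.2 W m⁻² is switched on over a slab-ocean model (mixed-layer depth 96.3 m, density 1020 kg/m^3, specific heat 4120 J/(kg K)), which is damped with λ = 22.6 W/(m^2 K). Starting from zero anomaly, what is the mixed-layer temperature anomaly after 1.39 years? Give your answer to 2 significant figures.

0.74 K

Areal heat capacity C = ρ c_p D = 1020 × 4120 × 96.3 = 4.05×10^8 J m⁻² K⁻¹.
τ = C / λ = 4.05×10^8 / 22.6 = 1.79×10^7 s.
Equilibrium anomaly ΔT_eq = F / λ = 18.2 / 22.6 = 0.805 K.
t = 1.39 years = 4.39×10^7 s, so t/τ = 2.45.
ΔT(t) = ΔT_eq (1 − e^(−t/τ)) = 0.805 × (1 − e^−2.45) = 0.736 K.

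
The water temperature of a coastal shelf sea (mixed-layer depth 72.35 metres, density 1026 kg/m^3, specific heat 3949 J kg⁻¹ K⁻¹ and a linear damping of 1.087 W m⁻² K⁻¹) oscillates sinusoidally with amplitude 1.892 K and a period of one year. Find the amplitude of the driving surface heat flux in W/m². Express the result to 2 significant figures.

Areal heat capacity C = ρ c_p D = 1026 × 3949 × 72.35 = 2.93×10^8 J/(m^2 K).
ω = 2π / 3.15×10^7 s = 1.99×10^-7 s⁻¹.
√((Cω)² + λ²) = √((58.4)² + 1.087²) = 58.4 W/(m²·K).
F₀ = A × √((Cω)²+λ²) = 1.892 × 58.4 = 111 W/m².

110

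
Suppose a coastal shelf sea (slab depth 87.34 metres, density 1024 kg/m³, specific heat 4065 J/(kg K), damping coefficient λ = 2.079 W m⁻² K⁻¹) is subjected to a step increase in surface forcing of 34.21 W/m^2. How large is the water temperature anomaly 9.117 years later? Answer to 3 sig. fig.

13.3 K

Areal heat capacity C = ρ c_p D = 1024 × 4065 × 87.34 = 3.64×10^8 J/(m^2 K).
τ = C / λ = 3.64×10^8 / 2.079 = 1.75×10^8 s.
Equilibrium anomaly ΔT_eq = F / λ = 34.21 / 2.079 = 16.5 K.
t = 9.117 years = 2.88×10^8 s, so t/τ = 1.65.
ΔT(t) = ΔT_eq (1 − e^(−t/τ)) = 16.5 × (1 − e^−1.65) = 13.3 K.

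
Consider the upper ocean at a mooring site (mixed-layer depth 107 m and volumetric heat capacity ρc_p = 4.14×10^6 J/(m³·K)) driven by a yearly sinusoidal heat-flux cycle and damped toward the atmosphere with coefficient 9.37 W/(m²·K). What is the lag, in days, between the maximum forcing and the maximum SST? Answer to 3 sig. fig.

Areal heat capacity C = ρc_p × D = 4.14×10^6 × 107 = 4.43×10^8 J m⁻² K⁻¹.
ω = 2π / 3.15×10^7 s = 1.99×10^-7 s⁻¹.
Phase lag φ = arctan(Cω/λ) = arctan(88.3/9.37) = 1.47 rad.
Time lag = φ / ω = 1.47 / 1.99×10^-7 = 7.35×10^6 s = 85.1 days.

85.1 days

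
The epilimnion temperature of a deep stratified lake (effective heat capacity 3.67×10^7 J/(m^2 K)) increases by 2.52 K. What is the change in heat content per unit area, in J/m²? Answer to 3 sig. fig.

Areal heat capacity C = 3.67×10^7 J/(m^2 K) (given).
ΔQ = C ΔT = 3.67×10^7 × 2.52 = 9.25×10^7 J/m².

9.25×10^7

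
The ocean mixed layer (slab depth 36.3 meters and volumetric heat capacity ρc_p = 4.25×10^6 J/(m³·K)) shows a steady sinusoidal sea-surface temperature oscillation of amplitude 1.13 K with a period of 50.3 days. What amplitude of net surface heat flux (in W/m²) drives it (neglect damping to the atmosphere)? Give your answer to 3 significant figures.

252

Areal heat capacity C = ρc_p × D = 4.25×10^6 × 36.3 = 1.54×10^8 J m⁻² K⁻¹.
ω = 2π / 4.35×10^6 s = 1.45×10^-6 s⁻¹.
Cω = 1.54×10^8 × 1.45×10^-6 = 223 W/(m²·K).
F₀ = A × Cω = 1.13 × 223 = 252 W/m².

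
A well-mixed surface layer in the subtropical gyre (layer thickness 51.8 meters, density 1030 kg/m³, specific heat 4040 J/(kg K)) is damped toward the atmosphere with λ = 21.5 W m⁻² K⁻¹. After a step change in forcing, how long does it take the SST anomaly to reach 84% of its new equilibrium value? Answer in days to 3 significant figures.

Areal heat capacity C = ρ c_p D = 1030 × 4040 × 51.8 = 2.16×10^8 J m⁻² K⁻¹.
τ = C / λ = 2.16×10^8 / 21.5 = 1.00×10^7 s.
Fraction reached: 1 − e^(−t/τ) = 0.84 ⇒ t = −τ ln(1 − 0.84) = τ × 1.83.
t = 1.84×10^7 s = 213 days.

213 days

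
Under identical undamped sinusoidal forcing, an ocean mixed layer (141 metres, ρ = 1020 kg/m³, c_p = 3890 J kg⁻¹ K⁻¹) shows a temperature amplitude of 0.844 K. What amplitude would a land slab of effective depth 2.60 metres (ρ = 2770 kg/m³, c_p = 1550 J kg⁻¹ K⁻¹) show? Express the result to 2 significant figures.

C_ocean = 5.59×10^8 J/(m²·K); C_land = 1.12×10^7 J/(m²·K).
A ∝ 1/C ⇒ A_land = A_ocean × C_ocean/C_land = 0.844 × 50.1 = 42.3 K.

42 K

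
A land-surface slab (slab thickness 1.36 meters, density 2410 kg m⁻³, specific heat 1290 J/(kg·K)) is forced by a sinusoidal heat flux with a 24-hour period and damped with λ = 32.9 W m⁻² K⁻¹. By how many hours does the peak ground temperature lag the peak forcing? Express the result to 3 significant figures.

Areal heat capacity C = ρ c_p D = 2410 × 1290 × 1.36 = 4.23×10^6 J/(m^2 K).
ω = 2π / 86400 s = 7.27×10^-5 s⁻¹.
Phase lag φ = arctan(Cω/λ) = arctan(307/32.9) = 1.46 rad.
Time lag = φ / ω = 1.46 / 7.27×10^-5 = 20100 s = 5.59 hours.

5.59 hours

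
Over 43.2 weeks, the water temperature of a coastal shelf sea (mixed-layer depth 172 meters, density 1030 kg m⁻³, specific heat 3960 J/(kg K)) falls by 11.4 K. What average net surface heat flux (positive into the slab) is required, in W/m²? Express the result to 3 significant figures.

Areal heat capacity C = ρ c_p D = 1030 × 3960 × 172 = 7.02×10^8 J/(m²·K).
Required heat per unit area: Q = C ΔT = 7.02×10^8 × -11.4 = -8.00×10^9 J/m².
Flux F = Q / Δt = -8.00×10^9 / 2.61×10^7 s = -306 W/m².

-306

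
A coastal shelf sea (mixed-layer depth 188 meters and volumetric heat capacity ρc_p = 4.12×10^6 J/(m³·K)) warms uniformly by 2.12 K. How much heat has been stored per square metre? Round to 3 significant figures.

Areal heat capacity C = ρc_p × D = 4.12×10^6 × 188 = 7.75×10^8 J/(m^2 K).
ΔQ = C ΔT = 7.75×10^8 × 2.12 = 1.64×10^9 J/m².

1.64×10^9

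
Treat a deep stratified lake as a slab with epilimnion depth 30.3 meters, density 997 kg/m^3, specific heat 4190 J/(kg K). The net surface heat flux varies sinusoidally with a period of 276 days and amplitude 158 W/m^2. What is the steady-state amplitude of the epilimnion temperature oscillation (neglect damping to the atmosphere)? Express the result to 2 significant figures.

4.7 K

Areal heat capacity C = ρ c_p D = 997 × 4190 × 30.3 = 1.27×10^8 J m⁻² K⁻¹.
Angular frequency ω = 2π / T = 2π / 2.38×10^7 s = 2.63×10^-7 s⁻¹.
Cω = 1.27×10^8 × 2.63×10^-7 = 33.4 W/(m²·K).
Amplitude A = F₀ / (Cω) = 158 / 33.4 = 4.74 K.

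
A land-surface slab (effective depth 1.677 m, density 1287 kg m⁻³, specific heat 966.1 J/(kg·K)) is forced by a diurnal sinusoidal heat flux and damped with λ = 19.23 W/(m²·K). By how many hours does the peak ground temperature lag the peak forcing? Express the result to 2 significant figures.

5.5 hours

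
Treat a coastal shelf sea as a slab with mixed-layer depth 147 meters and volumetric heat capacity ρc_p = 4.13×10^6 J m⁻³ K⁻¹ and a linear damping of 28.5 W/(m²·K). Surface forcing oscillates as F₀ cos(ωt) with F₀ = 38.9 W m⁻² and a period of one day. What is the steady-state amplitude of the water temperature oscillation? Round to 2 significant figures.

Areal heat capacity C = ρc_p × D = 4.13×10^6 × 147 = 6.07×10^8 J m⁻² K⁻¹.
Angular frequency ω = 2π / T = 2π / 86400 s = 7.27×10^-5 s⁻¹.
√((Cω)² + λ²) = √((44200)² + 28.5²) = 44200 W/(m²·K).
Amplitude A = F₀ / √((Cω)²+λ²) = 38.9 / 44200 = 8.81×10^-4 K.

8.8×10^-4 K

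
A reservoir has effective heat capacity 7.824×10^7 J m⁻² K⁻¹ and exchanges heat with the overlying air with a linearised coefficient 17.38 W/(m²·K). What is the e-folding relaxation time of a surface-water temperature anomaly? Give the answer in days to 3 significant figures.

52.1 days

Areal heat capacity C = 7.824×10^7 J m⁻² K⁻¹ (given).
Relaxation time τ = C / λ = 7.82×10^7 / 17.38 = 4.50×10^6 s.
In days: 4.50×10^6 s / (86400 s/day) = 52.1 days.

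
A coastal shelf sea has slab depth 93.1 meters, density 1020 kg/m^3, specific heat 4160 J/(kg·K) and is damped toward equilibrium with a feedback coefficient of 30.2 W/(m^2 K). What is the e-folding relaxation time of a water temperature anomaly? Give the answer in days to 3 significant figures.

151 days

Areal heat capacity C = ρ c_p D = 1020 × 4160 × 93.1 = 3.95×10^8 J/(m²·K).
Relaxation time τ = C / λ = 3.95×10^8 / 30.2 = 1.31×10^7 s.
In days: 1.31×10^7 s / (86400 s/day) = 151 days.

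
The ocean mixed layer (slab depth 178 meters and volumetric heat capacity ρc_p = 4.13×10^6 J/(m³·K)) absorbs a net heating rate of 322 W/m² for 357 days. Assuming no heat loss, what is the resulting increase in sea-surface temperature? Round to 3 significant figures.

Areal heat capacity C = ρc_p × D = 4.13×10^6 × 178 = 7.35×10^8 J m⁻² K⁻¹.
Net heat input Q = F Δt = 322 × (357 days × 86400 s/day) = 9.93×10^9 J/m².
ΔT = Q / C = 9.93×10^9 / 7.35×10^8 = 13.5 K.

13.5 K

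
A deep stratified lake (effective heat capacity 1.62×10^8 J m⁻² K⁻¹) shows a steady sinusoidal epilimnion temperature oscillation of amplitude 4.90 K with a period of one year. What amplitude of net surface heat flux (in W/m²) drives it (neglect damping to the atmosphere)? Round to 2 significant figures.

Areal heat capacity C = 1.62×10^8 J m⁻² K⁻¹ (given).
ω = 2π / 3.15×10^7 s = 1.99×10^-7 s⁻¹.
Cω = 1.62×10^8 × 1.99×10^-7 = 32.3 W/(m²·K).
F₀ = A × Cω = 4.90 × 32.3 = 158 W/m².

160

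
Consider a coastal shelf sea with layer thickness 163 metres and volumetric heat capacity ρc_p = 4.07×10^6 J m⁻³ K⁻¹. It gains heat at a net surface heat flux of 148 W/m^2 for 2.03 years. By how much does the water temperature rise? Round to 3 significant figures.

Areal heat capacity C = ρc_p × D = 4.07×10^6 × 163 = 6.63×10^8 J m⁻² K⁻¹.
Net heat input Q = F Δt = 148 × (2.03 years × 3.156×10^7 s/year) = 9.48×10^9 J/m².
ΔT = Q / C = 9.48×10^9 / 6.63×10^8 = 14.3 K.

14.3 K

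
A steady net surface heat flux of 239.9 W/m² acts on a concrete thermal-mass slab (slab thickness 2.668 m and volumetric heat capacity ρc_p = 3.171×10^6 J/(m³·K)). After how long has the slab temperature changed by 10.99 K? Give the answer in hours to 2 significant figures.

Areal heat capacity C = ρc_p × D = 3.171×10^6 × 2.668 = 8.46×10^6 J/(m²·K).
Time required: Δt = C ΔT / F = 8.46×10^6 × 10.99 / 239.9 = 3.88×10^5 s.
In hours: 3.88×10^5 s / (3600 s/hour) = 108 hours.

110 hours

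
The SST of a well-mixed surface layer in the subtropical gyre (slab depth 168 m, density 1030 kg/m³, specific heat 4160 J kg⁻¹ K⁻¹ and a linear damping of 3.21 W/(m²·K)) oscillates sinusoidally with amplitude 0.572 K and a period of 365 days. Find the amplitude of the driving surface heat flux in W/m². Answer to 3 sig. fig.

82.1

Areal heat capacity C = ρ c_p D = 1030 × 4160 × 168 = 7.20×10^8 J/(m^2 K).
ω = 2π / 3.15×10^7 s = 1.99×10^-7 s⁻¹.
√((Cω)² + λ²) = √((143)² + 3.21²) = 143 W/(m²·K).
F₀ = A × √((Cω)²+λ²) = 0.572 × 143 = 82.1 W/m².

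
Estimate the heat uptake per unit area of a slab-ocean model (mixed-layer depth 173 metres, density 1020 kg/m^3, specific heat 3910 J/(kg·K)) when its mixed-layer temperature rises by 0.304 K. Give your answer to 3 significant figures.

Areal heat capacity C = ρ c_p D = 1020 × 3910 × 173 = 6.90×10^8 J m⁻² K⁻¹.
ΔQ = C ΔT = 6.90×10^8 × 0.304 = 2.10×10^8 J/m².

2.10×10^8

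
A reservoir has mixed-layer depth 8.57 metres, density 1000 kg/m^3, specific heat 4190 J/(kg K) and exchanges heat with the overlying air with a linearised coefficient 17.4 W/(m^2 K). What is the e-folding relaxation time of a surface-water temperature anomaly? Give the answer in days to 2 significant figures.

24 days

Areal heat capacity C = ρ c_p D = 1000 × 4190 × 8.57 = 3.59×10^7 J/(m²·K).
Relaxation time τ = C / λ = 3.59×10^7 / 17.4 = 2.06×10^6 s.
In days: 2.06×10^6 s / (86400 s/day) = 23.9 days.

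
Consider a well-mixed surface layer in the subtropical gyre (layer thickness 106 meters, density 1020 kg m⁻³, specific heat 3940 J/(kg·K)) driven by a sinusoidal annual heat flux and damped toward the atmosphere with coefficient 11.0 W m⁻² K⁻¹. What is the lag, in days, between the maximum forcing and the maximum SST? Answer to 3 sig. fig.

83.8 days

Areal heat capacity C = ρ c_p D = 1020 × 3940 × 106 = 4.26×10^8 J/(m²·K).
ω = 2π / 3.15×10^7 s = 1.99×10^-7 s⁻¹.
Phase lag φ = arctan(Cω/λ) = arctan(84.9/11.0) = 1.44 rad.
Time lag = φ / ω = 1.44 / 1.99×10^-7 = 7.24×10^6 s = 83.8 days.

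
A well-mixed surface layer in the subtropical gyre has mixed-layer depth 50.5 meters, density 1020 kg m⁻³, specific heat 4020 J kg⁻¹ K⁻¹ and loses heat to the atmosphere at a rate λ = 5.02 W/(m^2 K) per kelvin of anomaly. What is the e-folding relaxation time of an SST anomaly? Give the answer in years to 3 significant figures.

1.31 years

Areal heat capacity C = ρ c_p D = 1020 × 4020 × 50.5 = 2.07×10^8 J/(m^2 K).
Relaxation time τ = C / λ = 2.07×10^8 / 5.02 = 4.12×10^7 s.
In years: 4.12×10^7 s / (3.156×10^7 s/year) = 1.31 years.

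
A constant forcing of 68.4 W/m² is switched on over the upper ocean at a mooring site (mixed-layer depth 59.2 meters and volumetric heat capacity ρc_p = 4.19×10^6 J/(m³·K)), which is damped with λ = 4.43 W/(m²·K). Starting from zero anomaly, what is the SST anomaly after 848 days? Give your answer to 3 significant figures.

11.3 K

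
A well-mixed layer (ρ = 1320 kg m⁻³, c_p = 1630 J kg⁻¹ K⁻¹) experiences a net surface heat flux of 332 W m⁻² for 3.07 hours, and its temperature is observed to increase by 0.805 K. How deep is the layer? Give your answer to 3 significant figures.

2.12 m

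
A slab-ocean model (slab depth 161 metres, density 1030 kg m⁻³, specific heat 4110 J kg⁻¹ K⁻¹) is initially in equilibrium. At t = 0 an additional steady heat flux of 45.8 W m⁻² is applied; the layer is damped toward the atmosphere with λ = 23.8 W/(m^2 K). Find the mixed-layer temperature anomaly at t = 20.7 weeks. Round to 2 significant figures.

0.68 K

Areal heat capacity C = ρ c_p D = 1030 × 4110 × 161 = 6.82×10^8 J/(m²·K).
τ = C / λ = 6.82×10^8 / 23.8 = 2.86×10^7 s.
Equilibrium anomaly ΔT_eq = F / λ = 45.8 / 23.8 = 1.92 K.
t = 20.7 weeks = 1.25×10^7 s, so t/τ = 0.437.
ΔT(t) = ΔT_eq (1 − e^(−t/τ)) = 1.92 × (1 − e^−0.437) = 0.681 K.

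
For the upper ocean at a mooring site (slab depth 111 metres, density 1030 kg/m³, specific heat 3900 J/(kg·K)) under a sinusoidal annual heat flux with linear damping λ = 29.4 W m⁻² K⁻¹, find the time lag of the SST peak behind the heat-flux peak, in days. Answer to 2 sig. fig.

Areal heat capacity C = ρ c_p D = 1030 × 3900 × 111 = 4.46×10^8 J/(m^2 K).
ω = 2π / 3.15×10^7 s = 1.99×10^-7 s⁻¹.
Phase lag φ = arctan(Cω/λ) = arctan(88.8/29.4) = 1.25 rad.
Time lag = φ / ω = 1.25 / 1.99×10^-7 = 6.28×10^6 s = 72.7 days.

73 days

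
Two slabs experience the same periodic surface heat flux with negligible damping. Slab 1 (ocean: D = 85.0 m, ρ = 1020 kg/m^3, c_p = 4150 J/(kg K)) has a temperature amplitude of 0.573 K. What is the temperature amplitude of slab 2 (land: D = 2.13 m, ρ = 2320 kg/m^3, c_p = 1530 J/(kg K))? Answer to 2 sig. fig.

27 K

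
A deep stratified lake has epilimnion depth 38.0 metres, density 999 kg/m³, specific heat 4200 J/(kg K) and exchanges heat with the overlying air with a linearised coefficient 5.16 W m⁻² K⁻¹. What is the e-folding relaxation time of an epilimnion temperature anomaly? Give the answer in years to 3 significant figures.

0.979 years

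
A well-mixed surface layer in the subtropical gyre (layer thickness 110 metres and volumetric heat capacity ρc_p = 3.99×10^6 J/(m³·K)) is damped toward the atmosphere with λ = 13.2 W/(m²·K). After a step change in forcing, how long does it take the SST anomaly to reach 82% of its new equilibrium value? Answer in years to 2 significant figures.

Areal heat capacity C = ρc_p × D = 3.99×10^6 × 110 = 4.39×10^8 J/(m^2 K).
τ = C / λ = 4.39×10^8 / 13.2 = 3.32×10^7 s.
Fraction reached: 1 − e^(−t/τ) = 0.82 ⇒ t = −τ ln(1 − 0.82) = τ × 1.71.
t = 5.70×10^7 s = 1.81 years.

1.8 years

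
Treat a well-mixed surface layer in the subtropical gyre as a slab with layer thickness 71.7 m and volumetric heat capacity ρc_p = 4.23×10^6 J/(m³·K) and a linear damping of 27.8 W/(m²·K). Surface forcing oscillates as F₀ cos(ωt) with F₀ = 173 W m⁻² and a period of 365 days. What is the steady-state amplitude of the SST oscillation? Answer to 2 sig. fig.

Areal heat capacity C = ρc_p × D = 4.23×10^6 × 71.7 = 3.03×10^8 J/(m²·K).
Angular frequency ω = 2π / T = 2π / 3.15×10^7 s = 1.99×10^-7 s⁻¹.
√((Cω)² + λ²) = √((60.4)² + 27.8²) = 66.5 W/(m²·K).
Amplitude A = F₀ / √((Cω)²+λ²) = 173 / 66.5 = 2.60 K.

2.6 K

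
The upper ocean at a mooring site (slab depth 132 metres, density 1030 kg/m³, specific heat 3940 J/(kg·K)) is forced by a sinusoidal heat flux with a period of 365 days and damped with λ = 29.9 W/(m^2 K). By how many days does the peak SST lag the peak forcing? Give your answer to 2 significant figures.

75 days

Areal heat capacity C = ρ c_p D = 1030 × 3940 × 132 = 5.36×10^8 J/(m²·K).
ω = 2π / 3.15×10^7 s = 1.99×10^-7 s⁻¹.
Phase lag φ = arctan(Cω/λ) = arctan(107/29.9) = 1.30 rad.
Time lag = φ / ω = 1.30 / 1.99×10^-7 = 6.51×10^6 s = 75.4 days.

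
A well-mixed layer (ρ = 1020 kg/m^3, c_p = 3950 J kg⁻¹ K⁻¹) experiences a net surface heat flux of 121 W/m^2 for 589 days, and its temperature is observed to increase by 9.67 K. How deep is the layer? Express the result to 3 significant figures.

158 m

Heat input Q = F Δt = 121 × 5.09×10^7 s = 6.16×10^9 J/m².
Required areal heat capacity C = Q / ΔT = 6.37×10^8 J/(m²·K).
Depth D = C / (ρ c_p) = 6.37×10^8 / (1020 × 3950) = 158 m.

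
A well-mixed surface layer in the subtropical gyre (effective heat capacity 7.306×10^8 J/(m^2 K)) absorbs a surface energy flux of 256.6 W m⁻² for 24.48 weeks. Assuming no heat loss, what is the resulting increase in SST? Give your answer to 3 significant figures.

5.20 K

Areal heat capacity C = 7.306×10^8 J/(m^2 K) (given).
Net heat input Q = F Δt = 256.6 × (24.48 weeks × 6.048×10^5 s/week) = 3.80×10^9 J/m².
ΔT = Q / C = 3.80×10^9 / 7.31×10^8 = 5.20 K.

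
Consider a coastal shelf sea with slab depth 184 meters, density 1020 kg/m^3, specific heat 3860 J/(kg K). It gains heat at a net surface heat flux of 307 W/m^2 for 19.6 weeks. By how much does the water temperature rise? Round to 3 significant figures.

5.02 K

Areal heat capacity C = ρ c_p D = 1020 × 3860 × 184 = 7.24×10^8 J m⁻² K⁻¹.
Net heat input Q = F Δt = 307 × (19.6 weeks × 6.048×10^5 s/week) = 3.64×10^9 J/m².
ΔT = Q / C = 3.64×10^9 / 7.24×10^8 = 5.02 K.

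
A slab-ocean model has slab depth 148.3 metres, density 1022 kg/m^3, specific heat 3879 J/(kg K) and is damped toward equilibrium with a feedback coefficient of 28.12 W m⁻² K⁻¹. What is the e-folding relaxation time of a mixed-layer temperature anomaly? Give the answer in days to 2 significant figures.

Areal heat capacity C = ρ c_p D = 1022 × 3879 × 148.3 = 5.88×10^8 J m⁻² K⁻¹.
Relaxation time τ = C / λ = 5.88×10^8 / 28.12 = 2.09×10^7 s.
In days: 2.09×10^7 s / (86400 s/day) = 242 days.

240 days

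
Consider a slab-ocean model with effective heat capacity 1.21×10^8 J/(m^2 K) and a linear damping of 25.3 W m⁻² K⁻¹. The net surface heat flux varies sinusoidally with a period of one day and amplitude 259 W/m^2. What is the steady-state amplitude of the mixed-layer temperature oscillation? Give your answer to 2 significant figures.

0.029 K

Areal heat capacity C = 1.21×10^8 J/(m^2 K) (given).
Angular frequency ω = 2π / T = 2π / 86400 s = 7.27×10^-5 s⁻¹.
√((Cω)² + λ²) = √((8800)² + 25.3²) = 8800 W/(m²·K).
Amplitude A = F₀ / √((Cω)²+λ²) = 259 / 8800 = 0.0294 K.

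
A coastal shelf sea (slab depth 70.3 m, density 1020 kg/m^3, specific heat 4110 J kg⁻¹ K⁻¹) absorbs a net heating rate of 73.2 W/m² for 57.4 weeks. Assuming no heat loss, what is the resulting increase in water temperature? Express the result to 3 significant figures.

Areal heat capacity C = ρ c_p D = 1020 × 4110 × 70.3 = 2.95×10^8 J/(m²·K).
Net heat input Q = F Δt = 73.2 × (57.4 weeks × 6.048×10^5 s/week) = 2.54×10^9 J/m².
ΔT = Q / C = 2.54×10^9 / 2.95×10^8 = 8.62 K.

8.62 K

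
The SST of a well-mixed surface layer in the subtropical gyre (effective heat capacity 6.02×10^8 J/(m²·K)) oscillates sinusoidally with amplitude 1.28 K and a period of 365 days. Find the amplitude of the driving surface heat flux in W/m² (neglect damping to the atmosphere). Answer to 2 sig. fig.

Areal heat capacity C = 6.02×10^8 J/(m²·K) (given).
ω = 2π / 3.15×10^7 s = 1.99×10^-7 s⁻¹.
Cω = 6.02×10^8 × 1.99×10^-7 = 120 W/(m²·K).
F₀ = A × Cω = 1.28 × 120 = 154 W/m².

150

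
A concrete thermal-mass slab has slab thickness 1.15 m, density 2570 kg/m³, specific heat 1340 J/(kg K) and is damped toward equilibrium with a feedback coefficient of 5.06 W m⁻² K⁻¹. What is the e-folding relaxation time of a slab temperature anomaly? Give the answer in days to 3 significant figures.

Areal heat capacity C = ρ c_p D = 2570 × 1340 × 1.15 = 3.96×10^6 J/(m²·K).
Relaxation time τ = C / λ = 3.96×10^6 / 5.06 = 7.83×10^5 s.
In days: 7.83×10^5 s / (86400 s/day) = 9.06 days.

9.06 days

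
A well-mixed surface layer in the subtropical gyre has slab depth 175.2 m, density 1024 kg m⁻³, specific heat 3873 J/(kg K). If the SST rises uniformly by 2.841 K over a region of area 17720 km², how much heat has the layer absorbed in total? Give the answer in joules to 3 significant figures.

Areal heat capacity C = ρ c_p D = 1024 × 3873 × 175.2 = 6.95×10^8 J/(m^2 K).
Heat per unit area: q = C ΔT = 6.95×10^8 × 2.841 = 1.97×10^9 J/m².
Total heat: Q = q × A = 1.97×10^9 × (17720 × 10⁶ m²) = 3.50×10^19 J.

3.50×10^19 J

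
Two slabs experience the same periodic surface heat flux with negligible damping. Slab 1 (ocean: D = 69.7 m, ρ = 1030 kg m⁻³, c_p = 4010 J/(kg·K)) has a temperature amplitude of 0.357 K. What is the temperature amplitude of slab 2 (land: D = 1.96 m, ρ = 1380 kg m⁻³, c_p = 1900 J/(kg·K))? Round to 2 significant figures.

C_ocean = 2.88×10^8 J/(m²·K); C_land = 5.14×10^6 J/(m²·K).
A ∝ 1/C ⇒ A_land = A_ocean × C_ocean/C_land = 0.357 × 56.0 = 20.0 K.

20 K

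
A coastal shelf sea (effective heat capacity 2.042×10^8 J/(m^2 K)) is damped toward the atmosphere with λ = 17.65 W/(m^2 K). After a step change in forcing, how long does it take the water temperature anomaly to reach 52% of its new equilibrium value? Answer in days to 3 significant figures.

Areal heat capacity C = 2.042×10^8 J/(m^2 K) (given).
τ = C / λ = 2.04×10^8 / 17.65 = 1.16×10^7 s.
Fraction reached: 1 − e^(−t/τ) = 0.52 ⇒ t = −τ ln(1 − 0.52) = τ × 0.734.
t = 8.49×10^6 s = 98.3 days.

98.3 days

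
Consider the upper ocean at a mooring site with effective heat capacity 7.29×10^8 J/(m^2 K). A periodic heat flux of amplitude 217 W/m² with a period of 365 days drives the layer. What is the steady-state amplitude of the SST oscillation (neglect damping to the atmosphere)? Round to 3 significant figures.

Areal heat capacity C = 7.29×10^8 J/(m^2 K) (given).
Angular frequency ω = 2π / T = 2π / 3.15×10^7 s = 1.99×10^-7 s⁻¹.
Cω = 7.29×10^8 × 1.99×10^-7 = 145 W/(m²·K).
Amplitude A = F₀ / (Cω) = 217 / 145 = 1.49 K.

1.49 K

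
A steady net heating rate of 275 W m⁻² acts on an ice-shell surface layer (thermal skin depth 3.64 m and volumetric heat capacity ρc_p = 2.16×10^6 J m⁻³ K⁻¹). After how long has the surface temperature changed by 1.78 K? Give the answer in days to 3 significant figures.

0.589 days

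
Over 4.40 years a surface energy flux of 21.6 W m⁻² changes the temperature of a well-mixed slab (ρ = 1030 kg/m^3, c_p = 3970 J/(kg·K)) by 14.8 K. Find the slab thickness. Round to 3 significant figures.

49.6 m

Heat input Q = F Δt = 21.6 × 1.39×10^8 s = 3.00×10^9 J/m².
Required areal heat capacity C = Q / ΔT = 2.03×10^8 J/(m²·K).
Depth D = C / (ρ c_p) = 2.03×10^8 / (1030 × 3970) = 49.6 m.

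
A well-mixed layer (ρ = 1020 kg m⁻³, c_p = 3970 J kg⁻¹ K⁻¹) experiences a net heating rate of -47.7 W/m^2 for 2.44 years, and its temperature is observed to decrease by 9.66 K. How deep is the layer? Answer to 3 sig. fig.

93.9 m

Heat input Q = F Δt = -47.7 × 7.70×10^7 s = -3.67×10^9 J/m².
Required areal heat capacity C = Q / ΔT = 3.80×10^8 J/(m²·K).
Depth D = C / (ρ c_p) = 3.80×10^8 / (1020 × 3970) = 93.9 m.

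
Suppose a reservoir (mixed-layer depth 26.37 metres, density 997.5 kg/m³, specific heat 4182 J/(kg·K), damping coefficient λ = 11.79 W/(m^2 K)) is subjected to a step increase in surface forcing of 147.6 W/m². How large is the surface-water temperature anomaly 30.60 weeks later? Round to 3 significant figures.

Areal heat capacity C = ρ c_p D = 997.5 × 4182 × 26.37 = 1.10×10^8 J/(m²·K).
τ = C / λ = 1.10×10^8 / 11.79 = 9.33×10^6 s.
Equilibrium anomaly ΔT_eq = F / λ = 147.6 / 11.79 = 12.5 K.
t = 30.60 weeks = 1.85×10^7 s, so t/τ = 1.98.
ΔT(t) = ΔT_eq (1 − e^(−t/τ)) = 12.5 × (1 − e^−1.98) = 10.8 K.

10.8 K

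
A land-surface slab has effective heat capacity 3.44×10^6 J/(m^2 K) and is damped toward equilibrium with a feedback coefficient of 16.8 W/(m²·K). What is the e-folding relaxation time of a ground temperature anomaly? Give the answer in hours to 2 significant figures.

Areal heat capacity C = 3.44×10^6 J/(m^2 K) (given).
Relaxation time τ = C / λ = 3.44×10^6 / 16.8 = 2.05×10^5 s.
In hours: 2.05×10^5 s / (3600 s/hour) = 56.9 hours.

57 hours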